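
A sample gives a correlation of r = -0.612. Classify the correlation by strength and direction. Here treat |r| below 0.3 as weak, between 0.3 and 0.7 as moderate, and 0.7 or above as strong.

moderate negative

r = -0.612 < 0 so the relationship is negative.
|r| = 0.612, which falls in the moderate range.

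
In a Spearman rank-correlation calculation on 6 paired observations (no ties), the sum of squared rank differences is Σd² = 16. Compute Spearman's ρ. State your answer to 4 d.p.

0.5429

ρ = 1 − 6Σd² / [n(n²−1)] = 1 − 6×16 / (6×35)
  = 1 − 96/210 = 1 − 0.45714 ≈ 0.5429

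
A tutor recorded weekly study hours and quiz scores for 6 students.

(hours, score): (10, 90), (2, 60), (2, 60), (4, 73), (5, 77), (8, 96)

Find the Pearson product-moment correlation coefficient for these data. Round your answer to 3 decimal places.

0.942

n = 6, Σx = 31, Σy = 456, Σx² = 213, Σy² = 35774, Σxy = 2585
nΣxy − ΣxΣy = 15510 − 14136 = 1374
nΣx² − (Σx)² = 1278 − 961 = 317; nΣy² − (Σy)² = 214644 − 207936 = 6708
r = 1374 / √(317 × 6708) = 1374 / 1458.2304 ≈ 0.942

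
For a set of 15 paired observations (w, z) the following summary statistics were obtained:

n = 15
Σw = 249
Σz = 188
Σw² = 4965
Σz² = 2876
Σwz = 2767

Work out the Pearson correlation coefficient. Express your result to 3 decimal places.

r = (nΣwz − ΣwΣz) / √[(nΣw² − (Σw)²)(nΣz² − (Σz)²)]
Numerator: 15×2767 − 249×188 = -5307
Denominator: √[(74475 − 62001)(43140 − 35344)] = √[12474 × 7796] = 9861.4048
r = -5307 / 9861.4048 ≈ -0.538

-0.538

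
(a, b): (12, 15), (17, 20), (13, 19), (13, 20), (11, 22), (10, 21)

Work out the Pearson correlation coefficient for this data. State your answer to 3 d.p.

n = 6, Σa = 76, Σb = 117, Σa² = 992, Σb² = 2311, Σab = 1479
nΣab − ΣaΣb = 8874 − 8892 = -18
nΣa² − (Σa)² = 5952 − 5776 = 176; nΣb² − (Σb)² = 13866 − 13689 = 177
r = -18 / √(176 × 177) = -18 / 176.4993 ≈ -0.102

-0.102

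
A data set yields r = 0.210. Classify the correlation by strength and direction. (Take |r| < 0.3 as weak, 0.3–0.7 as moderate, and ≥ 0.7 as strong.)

weak positive

r = 0.210 > 0 so the relationship is positive.
|r| = 0.210, which falls in the weak range.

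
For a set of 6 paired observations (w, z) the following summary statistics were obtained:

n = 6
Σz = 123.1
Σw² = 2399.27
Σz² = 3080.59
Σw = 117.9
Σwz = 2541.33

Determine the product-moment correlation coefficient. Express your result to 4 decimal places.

r = (nΣwz − ΣwΣz) / √[(nΣw² − (Σw)²)(nΣz² − (Σz)²)]
Numerator: 6×2541.33 − 117.9×123.1 = 734.49
Denominator: √[(14395.62 − 13900.41)(18483.54 − 15153.61)] = √[495.21 × 3329.93] = 1284.1396
r = 734.49 / 1284.1396 ≈ 0.5720

0.5720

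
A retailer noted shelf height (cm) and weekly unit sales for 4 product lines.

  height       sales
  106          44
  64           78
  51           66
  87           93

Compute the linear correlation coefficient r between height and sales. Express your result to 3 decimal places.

-0.346

n = 4, Σx = 308, Σy = 281, Σx² = 25502, Σy² = 21025, Σxy = 21113
nΣxy − ΣxΣy = 84452 − 86548 = -2096
nΣx² − (Σx)² = 102008 − 94864 = 7144; nΣy² − (Σy)² = 84100 − 78961 = 5139
r = -2096 / √(7144 × 5139) = -2096 / 6059.1267 ≈ -0.346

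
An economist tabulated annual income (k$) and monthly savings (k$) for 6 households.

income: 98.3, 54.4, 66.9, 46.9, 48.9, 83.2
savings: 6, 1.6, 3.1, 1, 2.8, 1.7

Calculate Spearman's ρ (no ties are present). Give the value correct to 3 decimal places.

Rank income: 6, 3, 4, 1, 2, 5
Rank savings: 6, 2, 5, 1, 4, 3
d = rank(income) − rank(savings): 0, 1, -1, 0, -2, 2; Σd² = 10
ρ = 1 − 6Σd² / [n(n²−1)] = 1 − 6×10 / (6×35) = 1 − 60/210 ≈ 0.714

0.714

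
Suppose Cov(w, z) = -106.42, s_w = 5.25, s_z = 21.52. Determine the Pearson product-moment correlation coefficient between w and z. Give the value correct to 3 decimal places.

-0.942

r = Cov(w,z) / (s_w · s_z) = -106.42 / (5.25 × 21.52)
  = -106.42 / 112.9800 ≈ -0.942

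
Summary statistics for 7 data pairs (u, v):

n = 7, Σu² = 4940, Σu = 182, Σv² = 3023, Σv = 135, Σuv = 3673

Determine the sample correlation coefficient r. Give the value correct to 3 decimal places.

r = (nΣuv − ΣuΣv) / √[(nΣu² − (Σu)²)(nΣv² − (Σv)²)]
Numerator: 7×3673 − 182×135 = 1141
Denominator: √[(34580 − 33124)(21161 − 18225)] = √[1456 × 2936] = 2067.5628
r = 1141 / 2067.5628 ≈ 0.552

0.552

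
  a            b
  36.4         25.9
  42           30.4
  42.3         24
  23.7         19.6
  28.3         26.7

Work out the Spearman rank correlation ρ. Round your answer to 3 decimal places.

0.300

Rank a: 3, 4, 5, 1, 2
Rank b: 3, 5, 2, 1, 4
d = rank(a) − rank(b): 0, -1, 3, 0, -2; Σd² = 14
ρ = 1 − 6Σd² / [n(n²−1)] = 1 − 6×14 / (5×24) = 1 − 84/120 ≈ 0.300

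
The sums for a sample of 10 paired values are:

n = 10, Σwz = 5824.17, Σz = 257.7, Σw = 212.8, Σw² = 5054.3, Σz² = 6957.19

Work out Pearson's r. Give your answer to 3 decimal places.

0.834

r = (nΣwz − ΣwΣz) / √[(nΣw² − (Σw)²)(nΣz² − (Σz)²)]
Numerator: 10×5824.17 − 212.8×257.7 = 3403.14
Denominator: √[(50543 − 45283.84)(69571.9 − 66409.29)] = √[5259.16 × 3162.61] = 4078.3173
r = 3403.14 / 4078.3173 ≈ 0.834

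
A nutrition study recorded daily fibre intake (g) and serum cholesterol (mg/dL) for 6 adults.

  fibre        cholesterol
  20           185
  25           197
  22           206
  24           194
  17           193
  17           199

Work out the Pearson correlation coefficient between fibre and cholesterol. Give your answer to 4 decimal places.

0.1560

n = 6, Σx = 125, Σy = 1174, Σx² = 2663, Σy² = 229956, Σxy = 24477
nΣxy − ΣxΣy = 146862 − 146750 = 112
nΣx² − (Σx)² = 15978 − 15625 = 353; nΣy² − (Σy)² = 1379736 − 1378276 = 1460
r = 112 / √(353 × 1460) = 112 / 717.8997 ≈ 0.1560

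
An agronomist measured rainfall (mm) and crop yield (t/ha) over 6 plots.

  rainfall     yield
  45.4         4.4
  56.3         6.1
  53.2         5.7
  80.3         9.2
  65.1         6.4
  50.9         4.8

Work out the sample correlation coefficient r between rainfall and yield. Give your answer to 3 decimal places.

0.978

n = 6, Σx = 351.2, Σy = 36.6, Σx² = 21338, Σy² = 237.7, Σxy = 2246.15
nΣxy − ΣxΣy = 13476.9 − 12853.92 = 622.98
nΣx² − (Σx)² = 128028 − 123341.44 = 4686.56; nΣy² − (Σy)² = 1426.2 − 1339.56 = 86.64
r = 622.98 / √(4686.56 × 86.64) = 622.98 / 637.2155 ≈ 0.978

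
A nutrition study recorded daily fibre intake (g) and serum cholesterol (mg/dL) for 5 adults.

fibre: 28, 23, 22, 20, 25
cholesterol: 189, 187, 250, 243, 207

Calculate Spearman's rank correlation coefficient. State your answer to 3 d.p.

Rank fibre: 5, 3, 2, 1, 4
Rank cholesterol: 2, 1, 5, 4, 3
d = rank(fibre) − rank(cholesterol): 3, 2, -3, -3, 1; Σd² = 32
ρ = 1 − 6Σd² / [n(n²−1)] = 1 − 6×32 / (5×24) = 1 − 192/120 ≈ -0.600

-0.600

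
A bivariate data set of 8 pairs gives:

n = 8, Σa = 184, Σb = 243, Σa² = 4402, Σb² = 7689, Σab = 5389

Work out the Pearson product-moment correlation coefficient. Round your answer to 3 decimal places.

-0.874

r = (nΣab − ΣaΣb) / √[(nΣa² − (Σa)²)(nΣb² − (Σb)²)]
Numerator: 8×5389 − 184×243 = -1600
Denominator: √[(35216 − 33856)(61512 − 59049)] = √[1360 × 2463] = 1830.2131
r = -1600 / 1830.2131 ≈ -0.874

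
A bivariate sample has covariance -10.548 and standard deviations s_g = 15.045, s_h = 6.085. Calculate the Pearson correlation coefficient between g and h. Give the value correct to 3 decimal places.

r = Cov(g,h) / (s_g · s_h) = -10.548 / (15.045 × 6.085)
  = -10.548 / 91.5488 ≈ -0.115

-0.115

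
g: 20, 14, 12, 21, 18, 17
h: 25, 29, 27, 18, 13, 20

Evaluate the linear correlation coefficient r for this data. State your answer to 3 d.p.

-0.590

n = 6, Σg = 102, Σh = 132, Σg² = 1794, Σh² = 3088, Σgh = 2182
nΣgh − ΣgΣh = 13092 − 13464 = -372
nΣg² − (Σg)² = 10764 − 10404 = 360; nΣh² − (Σh)² = 18528 − 17424 = 1104
r = -372 / √(360 × 1104) = -372 / 630.4284 ≈ -0.590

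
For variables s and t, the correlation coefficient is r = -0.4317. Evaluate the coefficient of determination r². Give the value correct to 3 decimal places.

0.186

r² = (-0.4317)² = 0.186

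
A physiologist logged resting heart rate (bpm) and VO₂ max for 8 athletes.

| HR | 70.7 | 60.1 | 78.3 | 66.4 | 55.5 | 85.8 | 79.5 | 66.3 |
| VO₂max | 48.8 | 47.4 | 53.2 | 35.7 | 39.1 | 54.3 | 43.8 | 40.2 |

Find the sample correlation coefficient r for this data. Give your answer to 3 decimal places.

n = 8, Σx = 562.6, Σy = 362.5, Σx² = 40308.18, Σy² = 16744.71, Σxy = 25811.29
nΣxy − ΣxΣy = 206490.32 − 203942.5 = 2547.82
nΣx² − (Σx)² = 322465.44 − 316518.76 = 5946.68; nΣy² − (Σy)² = 133957.68 − 131406.25 = 2551.43
r = 2547.82 / √(5946.68 × 2551.43) = 2547.82 / 3895.1942 ≈ 0.654

0.654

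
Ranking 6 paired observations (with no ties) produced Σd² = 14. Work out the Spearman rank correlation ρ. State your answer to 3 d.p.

0.600

ρ = 1 − 6Σd² / [n(n²−1)] = 1 − 6×14 / (6×35)
  = 1 − 84/210 = 1 − 0.4000 ≈ 0.600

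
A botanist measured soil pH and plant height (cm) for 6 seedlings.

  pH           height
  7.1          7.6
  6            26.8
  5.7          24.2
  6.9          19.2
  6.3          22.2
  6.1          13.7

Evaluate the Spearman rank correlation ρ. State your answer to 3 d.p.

-0.771

Rank pH: 6, 2, 1, 5, 4, 3
Rank height: 1, 6, 5, 3, 4, 2
d = rank(pH) − rank(height): 5, -4, -4, 2, 0, 1; Σd² = 62
ρ = 1 − 6Σd² / [n(n²−1)] = 1 − 6×62 / (6×35) = 1 − 372/210 ≈ -0.771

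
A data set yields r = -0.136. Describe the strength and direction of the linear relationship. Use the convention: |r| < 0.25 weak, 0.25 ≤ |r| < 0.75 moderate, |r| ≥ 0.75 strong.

r = -0.136 < 0 so the relationship is negative.
|r| = 0.136, which falls in the weak range.

weak negative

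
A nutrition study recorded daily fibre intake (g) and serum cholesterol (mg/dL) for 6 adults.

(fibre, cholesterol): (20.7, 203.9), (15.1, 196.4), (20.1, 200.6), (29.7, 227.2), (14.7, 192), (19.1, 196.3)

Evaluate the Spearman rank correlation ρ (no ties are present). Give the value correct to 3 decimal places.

0.943

Rank fibre: 5, 2, 4, 6, 1, 3
Rank cholesterol: 5, 3, 4, 6, 1, 2
d = rank(fibre) − rank(cholesterol): 0, -1, 0, 0, 0, 1; Σd² = 2
ρ = 1 − 6Σd² / [n(n²−1)] = 1 − 6×2 / (6×35) = 1 − 12/210 ≈ 0.943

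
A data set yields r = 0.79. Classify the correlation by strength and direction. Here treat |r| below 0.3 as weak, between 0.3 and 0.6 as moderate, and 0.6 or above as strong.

strong positive

r = 0.79 > 0 so the relationship is positive.
|r| = 0.79, which falls in the strong range.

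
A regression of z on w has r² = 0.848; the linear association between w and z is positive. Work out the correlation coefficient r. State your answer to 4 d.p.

|r| = √0.848 = 0.9209
The association is positive, so r = 0.9209.

0.9209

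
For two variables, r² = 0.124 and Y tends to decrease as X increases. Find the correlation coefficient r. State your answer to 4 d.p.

|r| = √0.124 = 0.3521
The association is negative, so r = −0.3521.

-0.3521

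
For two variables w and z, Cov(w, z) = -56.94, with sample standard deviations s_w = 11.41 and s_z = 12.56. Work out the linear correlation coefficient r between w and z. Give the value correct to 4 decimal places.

r = Cov(w,z) / (s_w · s_z) = -56.94 / (11.41 × 12.56)
  = -56.94 / 143.3096 ≈ -0.3973

-0.3973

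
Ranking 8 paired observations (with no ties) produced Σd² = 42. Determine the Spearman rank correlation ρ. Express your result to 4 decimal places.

0.5000

ρ = 1 − 6Σd² / [n(n²−1)] = 1 − 6×42 / (8×63)
  = 1 − 252/504 = 1 − 0.50000 ≈ 0.5000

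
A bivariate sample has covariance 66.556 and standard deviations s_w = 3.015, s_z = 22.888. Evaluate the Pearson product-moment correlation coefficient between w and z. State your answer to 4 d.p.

0.9645

r = Cov(w,z) / (s_w · s_z) = 66.556 / (3.015 × 22.888)
  = 66.556 / 69.0073 ≈ 0.9645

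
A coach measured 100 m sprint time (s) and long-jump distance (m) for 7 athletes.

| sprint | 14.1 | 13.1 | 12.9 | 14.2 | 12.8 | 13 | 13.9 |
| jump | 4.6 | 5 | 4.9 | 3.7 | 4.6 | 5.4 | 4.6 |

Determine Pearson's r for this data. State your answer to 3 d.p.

-0.692

n = 7, Σx = 94, Σy = 32.8, Σx² = 1264.52, Σy² = 155.34, Σxy = 439.13
nΣxy − ΣxΣy = 3073.91 − 3083.2 = -9.29
nΣx² − (Σx)² = 8851.64 − 8836 = 15.64; nΣy² − (Σy)² = 1087.38 − 1075.84 = 11.54
r = -9.29 / √(15.64 × 11.54) = -9.29 / 13.4345 ≈ -0.692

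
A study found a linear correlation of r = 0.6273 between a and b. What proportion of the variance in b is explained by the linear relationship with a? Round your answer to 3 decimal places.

0.394

r² = (0.6273)² = 0.394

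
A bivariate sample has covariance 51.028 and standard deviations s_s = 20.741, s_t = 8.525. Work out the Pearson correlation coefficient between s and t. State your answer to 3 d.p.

0.289

r = Cov(s,t) / (s_s · s_t) = 51.028 / (20.741 × 8.525)
  = 51.028 / 176.8170 ≈ 0.289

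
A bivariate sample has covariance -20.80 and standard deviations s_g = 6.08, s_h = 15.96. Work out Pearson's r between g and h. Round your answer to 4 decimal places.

r = Cov(g,h) / (s_g · s_h) = -20.80 / (6.08 × 15.96)
  = -20.80 / 97.0368 ≈ -0.2144

-0.2144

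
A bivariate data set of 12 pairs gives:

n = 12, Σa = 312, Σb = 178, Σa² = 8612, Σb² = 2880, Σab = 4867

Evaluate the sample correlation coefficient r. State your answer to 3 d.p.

r = (nΣab − ΣaΣb) / √[(nΣa² − (Σa)²)(nΣb² − (Σb)²)]
Numerator: 12×4867 − 312×178 = 2868
Denominator: √[(103344 − 97344)(34560 − 31684)] = √[6000 × 2876] = 4154.0342
r = 2868 / 4154.0342 ≈ 0.690

0.690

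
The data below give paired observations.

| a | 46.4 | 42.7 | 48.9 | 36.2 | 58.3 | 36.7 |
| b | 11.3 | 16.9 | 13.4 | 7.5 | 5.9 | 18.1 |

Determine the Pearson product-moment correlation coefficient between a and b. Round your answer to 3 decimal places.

-0.483

n = 6, Σa = 269.2, Σb = 73.1, Σa² = 12423.68, Σb² = 1011.53, Σab = 3180.95
nΣab − ΣaΣb = 19085.7 − 19678.52 = -592.82
nΣa² − (Σa)² = 74542.08 − 72468.64 = 2073.44; nΣb² − (Σb)² = 6069.18 − 5343.61 = 725.57
r = -592.82 / √(2073.44 × 725.57) = -592.82 / 1226.5504 ≈ -0.483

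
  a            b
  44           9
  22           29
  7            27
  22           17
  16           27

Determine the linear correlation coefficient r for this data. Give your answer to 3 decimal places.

n = 5, Σa = 111, Σb = 109, Σa² = 3209, Σb² = 2669, Σab = 2029
nΣab − ΣaΣb = 10145 − 12099 = -1954
nΣa² − (Σa)² = 16045 − 12321 = 3724; nΣb² − (Σb)² = 13345 − 11881 = 1464
r = -1954 / √(3724 × 1464) = -1954 / 2334.9381 ≈ -0.837

-0.837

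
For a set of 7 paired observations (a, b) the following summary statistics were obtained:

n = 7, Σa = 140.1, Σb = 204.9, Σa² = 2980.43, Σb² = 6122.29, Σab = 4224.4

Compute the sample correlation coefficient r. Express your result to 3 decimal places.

0.833

r = (nΣab − ΣaΣb) / √[(nΣa² − (Σa)²)(nΣb² − (Σb)²)]
Numerator: 7×4224.4 − 140.1×204.9 = 864.31
Denominator: √[(20863.01 − 19628.01)(42856.03 − 41984.01)] = √[1235 × 872.02] = 1037.7595
r = 864.31 / 1037.7595 ≈ 0.833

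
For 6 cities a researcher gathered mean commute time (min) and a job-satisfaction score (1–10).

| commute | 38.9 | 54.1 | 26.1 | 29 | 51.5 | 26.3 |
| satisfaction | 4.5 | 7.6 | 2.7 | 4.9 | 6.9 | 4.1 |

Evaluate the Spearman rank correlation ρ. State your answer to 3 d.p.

Rank commute: 4, 6, 1, 3, 5, 2
Rank satisfaction: 3, 6, 1, 4, 5, 2
d = rank(commute) − rank(satisfaction): 1, 0, 0, -1, 0, 0; Σd² = 2
ρ = 1 − 6Σd² / [n(n²−1)] = 1 − 6×2 / (6×35) = 1 − 12/210 ≈ 0.943

0.943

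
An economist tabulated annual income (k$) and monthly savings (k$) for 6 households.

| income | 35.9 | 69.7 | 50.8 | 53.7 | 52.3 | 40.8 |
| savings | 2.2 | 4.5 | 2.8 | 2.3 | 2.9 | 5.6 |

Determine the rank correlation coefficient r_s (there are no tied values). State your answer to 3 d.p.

0.257

Rank income: 1, 6, 3, 5, 4, 2
Rank savings: 1, 5, 3, 2, 4, 6
d = rank(income) − rank(savings): 0, 1, 0, 3, 0, -4; Σd² = 26
ρ = 1 − 6Σd² / [n(n²−1)] = 1 − 6×26 / (6×35) = 1 − 156/210 ≈ 0.257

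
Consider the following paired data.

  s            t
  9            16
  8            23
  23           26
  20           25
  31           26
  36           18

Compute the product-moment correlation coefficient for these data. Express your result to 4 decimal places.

0.1783

n = 6, Σs = 127, Σt = 134, Σs² = 3331, Σt² = 3086, Σst = 2880
nΣst − ΣsΣt = 17280 − 17018 = 262
nΣs² − (Σs)² = 19986 − 16129 = 3857; nΣt² − (Σt)² = 18516 − 17956 = 560
r = 262 / √(3857 × 560) = 262 / 1469.6666 ≈ 0.1783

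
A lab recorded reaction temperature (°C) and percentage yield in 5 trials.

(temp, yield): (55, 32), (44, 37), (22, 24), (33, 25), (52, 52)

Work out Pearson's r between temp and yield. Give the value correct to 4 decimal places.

n = 5, Σx = 206, Σy = 170, Σx² = 9238, Σy² = 6298, Σxy = 7445
nΣxy − ΣxΣy = 37225 − 35020 = 2205
nΣx² − (Σx)² = 46190 − 42436 = 3754; nΣy² − (Σy)² = 31490 − 28900 = 2590
r = 2205 / √(3754 × 2590) = 2205 / 3118.1501 ≈ 0.7072

0.7072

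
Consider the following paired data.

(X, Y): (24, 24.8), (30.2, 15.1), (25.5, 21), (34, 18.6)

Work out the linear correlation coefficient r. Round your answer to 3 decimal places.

-0.729

n = 4, ΣX = 113.7, ΣY = 79.5, ΣX² = 3294.29, ΣY² = 1630.01, ΣXY = 2219.12
nΣXY − ΣXΣY = 8876.48 − 9039.15 = -162.67
nΣX² − (ΣX)² = 13177.16 − 12927.69 = 249.47; nΣY² − (ΣY)² = 6520.04 − 6320.25 = 199.79
r = -162.67 / √(249.47 × 199.79) = -162.67 / 223.2523 ≈ -0.729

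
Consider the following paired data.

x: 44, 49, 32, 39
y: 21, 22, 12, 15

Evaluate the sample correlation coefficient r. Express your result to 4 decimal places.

n = 4, Σx = 164, Σy = 70, Σx² = 6882, Σy² = 1294, Σxy = 2971
nΣxy − ΣxΣy = 11884 − 11480 = 404
nΣx² − (Σx)² = 27528 − 26896 = 632; nΣy² − (Σy)² = 5176 − 4900 = 276
r = 404 / √(632 × 276) = 404 / 417.6506 ≈ 0.9673

0.9673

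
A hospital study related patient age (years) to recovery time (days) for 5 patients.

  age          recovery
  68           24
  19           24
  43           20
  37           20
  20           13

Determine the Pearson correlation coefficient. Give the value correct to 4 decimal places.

0.4731

n = 5, Σx = 187, Σy = 101, Σx² = 8603, Σy² = 2121, Σxy = 3948
nΣxy − ΣxΣy = 19740 − 18887 = 853
nΣx² − (Σx)² = 43015 − 34969 = 8046; nΣy² − (Σy)² = 10605 − 10201 = 404
r = 853 / √(8046 × 404) = 853 / 1802.9376 ≈ 0.4731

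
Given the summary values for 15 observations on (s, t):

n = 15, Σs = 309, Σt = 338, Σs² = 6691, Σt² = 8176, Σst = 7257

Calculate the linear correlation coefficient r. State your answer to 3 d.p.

r = (nΣst − ΣsΣt) / √[(nΣs² − (Σs)²)(nΣt² − (Σt)²)]
Numerator: 15×7257 − 309×338 = 4413
Denominator: √[(100365 − 95481)(122640 − 114244)] = √[4884 × 8396] = 6403.5977
r = 4413 / 6403.5977 ≈ 0.689

0.689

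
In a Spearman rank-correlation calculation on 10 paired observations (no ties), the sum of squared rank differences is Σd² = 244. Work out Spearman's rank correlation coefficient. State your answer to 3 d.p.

-0.479

ρ = 1 − 6Σd² / [n(n²−1)] = 1 − 6×244 / (10×99)
  = 1 − 1464/990 = 1 − 1.4788 ≈ -0.479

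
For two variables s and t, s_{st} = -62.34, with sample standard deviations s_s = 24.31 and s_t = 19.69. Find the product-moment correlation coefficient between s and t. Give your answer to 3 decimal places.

r = Cov(s,t) / (s_s · s_t) = -62.34 / (24.31 × 19.69)
  = -62.34 / 478.6639 ≈ -0.130

-0.130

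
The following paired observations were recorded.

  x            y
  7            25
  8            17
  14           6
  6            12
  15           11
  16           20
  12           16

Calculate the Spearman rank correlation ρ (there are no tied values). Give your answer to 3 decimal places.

Rank x: 2, 3, 5, 1, 6, 7, 4
Rank y: 7, 5, 1, 3, 2, 6, 4
d = rank(x) − rank(y): -5, -2, 4, -2, 4, 1, 0; Σd² = 66
ρ = 1 − 6Σd² / [n(n²−1)] = 1 − 6×66 / (7×48) = 1 − 396/336 ≈ -0.179

-0.179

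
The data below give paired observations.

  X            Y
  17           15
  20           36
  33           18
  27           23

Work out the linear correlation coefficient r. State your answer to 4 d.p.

-0.2052

n = 4, ΣX = 97, ΣY = 92, ΣX² = 2507, ΣY² = 2374, ΣXY = 2190
nΣXY − ΣXΣY = 8760 − 8924 = -164
nΣX² − (ΣX)² = 10028 − 9409 = 619; nΣY² − (ΣY)² = 9496 − 8464 = 1032
r = -164 / √(619 × 1032) = -164 / 799.2547 ≈ -0.2052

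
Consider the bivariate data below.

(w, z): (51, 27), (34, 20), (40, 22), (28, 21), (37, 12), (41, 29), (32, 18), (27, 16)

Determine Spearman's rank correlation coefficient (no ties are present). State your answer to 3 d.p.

Rank w: 8, 4, 6, 2, 5, 7, 3, 1
Rank z: 7, 4, 6, 5, 1, 8, 3, 2
d = rank(w) − rank(z): 1, 0, 0, -3, 4, -1, 0, -1; Σd² = 28
ρ = 1 − 6Σd² / [n(n²−1)] = 1 − 6×28 / (8×63) = 1 − 168/504 ≈ 0.667

0.667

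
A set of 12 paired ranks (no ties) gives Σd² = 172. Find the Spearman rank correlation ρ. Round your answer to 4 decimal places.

ρ = 1 − 6Σd² / [n(n²−1)] = 1 − 6×172 / (12×143)
  = 1 − 1032/1716 = 1 − 0.60140 ≈ 0.3986

0.3986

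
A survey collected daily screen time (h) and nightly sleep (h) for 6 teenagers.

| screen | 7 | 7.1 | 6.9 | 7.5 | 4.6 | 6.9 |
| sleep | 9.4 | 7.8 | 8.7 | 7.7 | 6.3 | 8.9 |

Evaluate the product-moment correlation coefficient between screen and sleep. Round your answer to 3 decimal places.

n = 6, Σx = 40, Σy = 48.8, Σx² = 272.04, Σy² = 403.08, Σxy = 329.35
nΣxy − ΣxΣy = 1976.1 − 1952 = 24.1
nΣx² − (Σx)² = 1632.24 − 1600 = 32.24; nΣy² − (Σy)² = 2418.48 − 2381.44 = 37.04
r = 24.1 / √(32.24 × 37.04) = 24.1 / 34.5568 ≈ 0.697

0.697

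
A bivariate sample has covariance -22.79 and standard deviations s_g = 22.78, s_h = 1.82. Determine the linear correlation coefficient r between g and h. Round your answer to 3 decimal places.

-0.550

r = Cov(g,h) / (s_g · s_h) = -22.79 / (22.78 × 1.82)
  = -22.79 / 41.4596 ≈ -0.550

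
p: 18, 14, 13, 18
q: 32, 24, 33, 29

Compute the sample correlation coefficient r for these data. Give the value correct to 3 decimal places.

0.141

n = 4, Σp = 63, Σq = 118, Σp² = 1013, Σq² = 3530, Σpq = 1863
nΣpq − ΣpΣq = 7452 − 7434 = 18
nΣp² − (Σp)² = 4052 − 3969 = 83; nΣq² − (Σq)² = 14120 − 13924 = 196
r = 18 / √(83 × 196) = 18 / 127.5461 ≈ 0.141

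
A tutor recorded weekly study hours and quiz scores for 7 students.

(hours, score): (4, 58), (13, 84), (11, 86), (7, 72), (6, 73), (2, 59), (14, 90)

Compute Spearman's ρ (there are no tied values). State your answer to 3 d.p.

Rank hours: 2, 6, 5, 4, 3, 1, 7
Rank score: 1, 5, 6, 3, 4, 2, 7
d = rank(hours) − rank(score): 1, 1, -1, 1, -1, -1, 0; Σd² = 6
ρ = 1 − 6Σd² / [n(n²−1)] = 1 − 6×6 / (7×48) = 1 − 36/336 ≈ 0.893

0.893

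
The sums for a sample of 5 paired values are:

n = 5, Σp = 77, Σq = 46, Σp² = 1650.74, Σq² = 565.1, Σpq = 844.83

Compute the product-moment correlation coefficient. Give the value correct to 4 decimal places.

0.5312

r = (nΣpq − ΣpΣq) / √[(nΣp² − (Σp)²)(nΣq² − (Σq)²)]
Numerator: 5×844.83 − 77×46 = 682.15
Denominator: √[(8253.7 − 5929)(2825.5 − 2116)] = √[2324.7 × 709.5] = 1284.2798
r = 682.15 / 1284.2798 ≈ 0.5312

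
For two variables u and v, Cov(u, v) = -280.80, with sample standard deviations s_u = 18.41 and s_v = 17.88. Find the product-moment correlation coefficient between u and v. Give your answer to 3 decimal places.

-0.853

r = Cov(u,v) / (s_u · s_v) = -280.80 / (18.41 × 17.88)
  = -280.80 / 329.1708 ≈ -0.853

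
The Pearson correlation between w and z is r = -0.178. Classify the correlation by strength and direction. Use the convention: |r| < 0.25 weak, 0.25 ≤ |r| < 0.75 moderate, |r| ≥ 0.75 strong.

r = -0.178 < 0 so the relationship is negative.
|r| = 0.178, which falls in the weak range.

weak negative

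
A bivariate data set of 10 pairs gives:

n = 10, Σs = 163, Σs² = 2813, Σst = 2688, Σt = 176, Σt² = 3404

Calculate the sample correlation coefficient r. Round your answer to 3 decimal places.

r = (nΣst − ΣsΣt) / √[(nΣs² − (Σs)²)(nΣt² − (Σt)²)]
Numerator: 10×2688 − 163×176 = -1808
Denominator: √[(28130 − 26569)(34040 − 30976)] = √[1561 × 3064] = 2186.9851
r = -1808 / 2186.9851 ≈ -0.827

-0.827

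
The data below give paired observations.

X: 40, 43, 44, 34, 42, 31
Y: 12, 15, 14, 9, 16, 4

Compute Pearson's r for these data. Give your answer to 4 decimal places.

0.9487

n = 6, ΣX = 234, ΣY = 70, ΣX² = 9266, ΣY² = 918, ΣXY = 2843
nΣXY − ΣXΣY = 17058 − 16380 = 678
nΣX² − (ΣX)² = 55596 − 54756 = 840; nΣY² − (ΣY)² = 5508 − 4900 = 608
r = 678 / √(840 × 608) = 678 / 714.6468 ≈ 0.9487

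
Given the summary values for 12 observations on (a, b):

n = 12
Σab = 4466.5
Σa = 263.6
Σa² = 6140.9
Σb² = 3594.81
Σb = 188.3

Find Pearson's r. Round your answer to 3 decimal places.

0.697

r = (nΣab − ΣaΣb) / √[(nΣa² − (Σa)²)(nΣb² − (Σb)²)]
Numerator: 12×4466.5 − 263.6×188.3 = 3962.12
Denominator: √[(73690.8 − 69484.96)(43137.72 − 35456.89)] = √[4205.84 × 7680.83] = 5683.6909
r = 3962.12 / 5683.6909 ≈ 0.697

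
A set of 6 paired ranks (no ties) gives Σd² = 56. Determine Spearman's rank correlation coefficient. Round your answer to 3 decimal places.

ρ = 1 − 6Σd² / [n(n²−1)] = 1 − 6×56 / (6×35)
  = 1 − 336/210 = 1 − 1.6000 ≈ -0.600

-0.600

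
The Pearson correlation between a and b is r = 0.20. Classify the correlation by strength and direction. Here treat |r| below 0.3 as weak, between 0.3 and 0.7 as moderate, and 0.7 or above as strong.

weak positive

r = 0.20 > 0 so the relationship is positive.
|r| = 0.20, which falls in the weak range.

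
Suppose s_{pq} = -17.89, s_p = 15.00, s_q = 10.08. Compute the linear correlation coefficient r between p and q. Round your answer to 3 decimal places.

r = Cov(p,q) / (s_p · s_q) = -17.89 / (15.00 × 10.08)
  = -17.89 / 151.2000 ≈ -0.118

-0.118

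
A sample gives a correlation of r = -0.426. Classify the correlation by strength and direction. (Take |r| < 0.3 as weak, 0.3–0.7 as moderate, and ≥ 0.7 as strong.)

r = -0.426 < 0 so the relationship is negative.
|r| = 0.426, which falls in the moderate range.

moderate negative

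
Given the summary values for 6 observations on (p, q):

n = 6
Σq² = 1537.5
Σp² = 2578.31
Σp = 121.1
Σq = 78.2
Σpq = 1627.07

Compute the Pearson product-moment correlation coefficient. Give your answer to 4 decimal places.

0.1848

r = (nΣpq − ΣpΣq) / √[(nΣp² − (Σp)²)(nΣq² − (Σq)²)]
Numerator: 6×1627.07 − 121.1×78.2 = 292.4
Denominator: √[(15469.86 − 14665.21)(9225 − 6115.24)] = √[804.65 × 3109.76] = 1581.8560
r = 292.4 / 1581.8560 ≈ 0.1848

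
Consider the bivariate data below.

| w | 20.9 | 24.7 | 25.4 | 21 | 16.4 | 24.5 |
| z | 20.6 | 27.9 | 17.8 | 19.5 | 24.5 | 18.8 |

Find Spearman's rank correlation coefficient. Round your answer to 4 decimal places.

Rank w: 2, 5, 6, 3, 1, 4
Rank z: 4, 6, 1, 3, 5, 2
d = rank(w) − rank(z): -2, -1, 5, 0, -4, 2; Σd² = 50
ρ = 1 − 6Σd² / [n(n²−1)] = 1 − 6×50 / (6×35) = 1 − 300/210 ≈ -0.4286

-0.4286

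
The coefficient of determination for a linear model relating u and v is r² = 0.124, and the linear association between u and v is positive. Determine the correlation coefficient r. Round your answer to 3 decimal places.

0.352

|r| = √0.124 = 0.352
The association is positive, so r = 0.352.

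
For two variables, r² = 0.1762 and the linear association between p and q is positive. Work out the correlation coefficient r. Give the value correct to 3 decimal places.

|r| = √0.1762 = 0.420
The association is positive, so r = 0.420.

0.420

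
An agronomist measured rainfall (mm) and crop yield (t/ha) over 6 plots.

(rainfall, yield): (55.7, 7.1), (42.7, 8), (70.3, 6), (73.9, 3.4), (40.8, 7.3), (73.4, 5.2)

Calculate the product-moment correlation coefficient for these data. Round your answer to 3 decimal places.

-0.863

n = 6, Σx = 356.8, Σy = 37, Σx² = 22381.28, Σy² = 242.3, Σxy = 2089.65
nΣxy − ΣxΣy = 12537.9 − 13201.6 = -663.7
nΣx² − (Σx)² = 134287.68 − 127306.24 = 6981.44; nΣy² − (Σy)² = 1453.8 − 1369 = 84.8
r = -663.7 / √(6981.44 × 84.8) = -663.7 / 769.4323 ≈ -0.863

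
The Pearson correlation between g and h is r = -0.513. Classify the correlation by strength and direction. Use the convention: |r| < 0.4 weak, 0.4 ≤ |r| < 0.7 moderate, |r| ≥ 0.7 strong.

r = -0.513 < 0 so the relationship is negative.
|r| = 0.513, which falls in the moderate range.

moderate negative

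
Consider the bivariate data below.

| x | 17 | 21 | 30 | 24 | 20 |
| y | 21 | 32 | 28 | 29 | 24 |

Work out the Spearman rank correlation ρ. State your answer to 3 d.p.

0.600

Rank x: 1, 3, 5, 4, 2
Rank y: 1, 5, 3, 4, 2
d = rank(x) − rank(y): 0, -2, 2, 0, 0; Σd² = 8
ρ = 1 − 6Σd² / [n(n²−1)] = 1 − 6×8 / (5×24) = 1 − 48/120 ≈ 0.600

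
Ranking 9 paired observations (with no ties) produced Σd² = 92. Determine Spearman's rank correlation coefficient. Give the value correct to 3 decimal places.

0.233

ρ = 1 − 6Σd² / [n(n²−1)] = 1 − 6×92 / (9×80)
  = 1 − 552/720 = 1 − 0.7667 ≈ 0.233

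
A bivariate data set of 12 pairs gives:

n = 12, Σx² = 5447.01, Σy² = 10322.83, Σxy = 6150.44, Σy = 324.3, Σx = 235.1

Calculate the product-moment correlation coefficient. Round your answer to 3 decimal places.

-0.177

r = (nΣxy − ΣxΣy) / √[(nΣx² − (Σx)²)(nΣy² − (Σy)²)]
Numerator: 12×6150.44 − 235.1×324.3 = -2437.65
Denominator: √[(65364.12 − 55272.01)(123873.96 − 105170.49)] = √[10092.11 × 18703.47] = 13738.9038
r = -2437.65 / 13738.9038 ≈ -0.177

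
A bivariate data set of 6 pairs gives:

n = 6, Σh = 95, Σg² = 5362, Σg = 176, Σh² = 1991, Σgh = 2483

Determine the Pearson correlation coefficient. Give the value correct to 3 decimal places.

-0.975

r = (nΣgh − ΣgΣh) / √[(nΣg² − (Σg)²)(nΣh² − (Σh)²)]
Numerator: 6×2483 − 176×95 = -1822
Denominator: √[(32172 − 30976)(11946 − 9025)] = √[1196 × 2921] = 1869.0950
r = -1822 / 1869.0950 ≈ -0.975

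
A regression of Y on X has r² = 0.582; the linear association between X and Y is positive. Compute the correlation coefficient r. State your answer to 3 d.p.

|r| = √0.582 = 0.763
The association is positive, so r = 0.763.

0.763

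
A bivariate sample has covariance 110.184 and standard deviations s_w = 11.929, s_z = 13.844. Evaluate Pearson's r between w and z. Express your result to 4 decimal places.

0.6672

r = Cov(w,z) / (s_w · s_z) = 110.184 / (11.929 × 13.844)
  = 110.184 / 165.1451 ≈ 0.6672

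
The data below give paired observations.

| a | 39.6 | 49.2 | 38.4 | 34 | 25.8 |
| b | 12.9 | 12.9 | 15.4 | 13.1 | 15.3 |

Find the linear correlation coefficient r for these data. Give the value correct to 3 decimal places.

-0.583

n = 5, Σa = 187, Σb = 69.6, Σa² = 7285, Σb² = 975.68, Σab = 2577.02
nΣab − ΣaΣb = 12885.1 − 13015.2 = -130.1
nΣa² − (Σa)² = 36425 − 34969 = 1456; nΣb² − (Σb)² = 4878.4 − 4844.16 = 34.24
r = -130.1 / √(1456 × 34.24) = -130.1 / 223.2788 ≈ -0.583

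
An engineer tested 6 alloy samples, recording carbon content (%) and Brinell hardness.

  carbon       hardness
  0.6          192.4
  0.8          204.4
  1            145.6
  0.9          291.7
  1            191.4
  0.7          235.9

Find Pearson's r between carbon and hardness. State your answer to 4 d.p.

n = 6, Σx = 5, Σy = 1261.4, Σx² = 4.3, Σy² = 277368.14, Σxy = 1043.62
nΣxy − ΣxΣy = 6261.72 − 6307 = -45.28
nΣx² − (Σx)² = 25.8 − 25 = 0.8; nΣy² − (Σy)² = 1664208.84 − 1591129.96 = 73078.88
r = -45.28 / √(0.8 × 73078.88) = -45.28 / 241.7914 ≈ -0.1873

-0.1873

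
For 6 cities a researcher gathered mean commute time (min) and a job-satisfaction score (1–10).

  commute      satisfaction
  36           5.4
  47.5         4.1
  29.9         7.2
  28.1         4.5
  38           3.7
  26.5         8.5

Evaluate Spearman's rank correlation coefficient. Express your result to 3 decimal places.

-0.771

Rank commute: 4, 6, 3, 2, 5, 1
Rank satisfaction: 4, 2, 5, 3, 1, 6
d = rank(commute) − rank(satisfaction): 0, 4, -2, -1, 4, -5; Σd² = 62
ρ = 1 − 6Σd² / [n(n²−1)] = 1 − 6×62 / (6×35) = 1 − 372/210 ≈ -0.771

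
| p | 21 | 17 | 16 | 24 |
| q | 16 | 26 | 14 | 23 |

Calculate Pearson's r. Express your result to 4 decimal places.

0.2143

n = 4, Σp = 78, Σq = 79, Σp² = 1562, Σq² = 1657, Σpq = 1554
nΣpq − ΣpΣq = 6216 − 6162 = 54
nΣp² − (Σp)² = 6248 − 6084 = 164; nΣq² − (Σq)² = 6628 − 6241 = 387
r = 54 / √(164 × 387) = 54 / 251.9286 ≈ 0.2143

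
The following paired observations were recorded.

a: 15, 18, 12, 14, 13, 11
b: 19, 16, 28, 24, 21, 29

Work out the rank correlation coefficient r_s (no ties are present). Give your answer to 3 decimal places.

Rank a: 5, 6, 2, 4, 3, 1
Rank b: 2, 1, 5, 4, 3, 6
d = rank(a) − rank(b): 3, 5, -3, 0, 0, -5; Σd² = 68
ρ = 1 − 6Σd² / [n(n²−1)] = 1 − 6×68 / (6×35) = 1 − 408/210 ≈ -0.943

-0.943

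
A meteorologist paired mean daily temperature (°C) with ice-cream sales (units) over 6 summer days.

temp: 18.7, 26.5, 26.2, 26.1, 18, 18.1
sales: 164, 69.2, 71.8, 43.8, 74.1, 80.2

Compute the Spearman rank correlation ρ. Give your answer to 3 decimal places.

-0.600

Rank temp: 3, 6, 5, 4, 1, 2
Rank sales: 6, 2, 3, 1, 4, 5
d = rank(temp) − rank(sales): -3, 4, 2, 3, -3, -3; Σd² = 56
ρ = 1 − 6Σd² / [n(n²−1)] = 1 − 6×56 / (6×35) = 1 − 336/210 ≈ -0.600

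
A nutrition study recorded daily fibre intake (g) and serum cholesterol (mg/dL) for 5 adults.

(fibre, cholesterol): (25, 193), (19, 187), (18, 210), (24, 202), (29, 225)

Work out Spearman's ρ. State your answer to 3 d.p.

Rank fibre: 4, 2, 1, 3, 5
Rank cholesterol: 2, 1, 4, 3, 5
d = rank(fibre) − rank(cholesterol): 2, 1, -3, 0, 0; Σd² = 14
ρ = 1 − 6Σd² / [n(n²−1)] = 1 − 6×14 / (5×24) = 1 − 84/120 ≈ 0.300

0.300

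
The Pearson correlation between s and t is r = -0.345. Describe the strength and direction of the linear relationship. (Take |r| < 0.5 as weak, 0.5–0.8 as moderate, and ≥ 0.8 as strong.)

weak negative

r = -0.345 < 0 so the relationship is negative.
|r| = 0.345, which falls in the weak range.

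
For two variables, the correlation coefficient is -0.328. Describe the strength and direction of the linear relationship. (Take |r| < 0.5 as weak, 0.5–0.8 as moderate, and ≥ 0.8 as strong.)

weak negative

r = -0.328 < 0 so the relationship is negative.
|r| = 0.328, which falls in the weak range.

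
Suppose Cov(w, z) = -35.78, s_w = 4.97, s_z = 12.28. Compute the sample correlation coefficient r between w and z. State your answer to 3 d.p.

-0.586

r = Cov(w,z) / (s_w · s_z) = -35.78 / (4.97 × 12.28)
  = -35.78 / 61.0316 ≈ -0.586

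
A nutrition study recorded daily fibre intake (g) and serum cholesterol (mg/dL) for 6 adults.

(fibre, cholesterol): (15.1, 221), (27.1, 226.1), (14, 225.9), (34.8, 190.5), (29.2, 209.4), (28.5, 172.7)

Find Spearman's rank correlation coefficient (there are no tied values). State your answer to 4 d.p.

Rank fibre: 2, 3, 1, 6, 5, 4
Rank cholesterol: 4, 6, 5, 2, 3, 1
d = rank(fibre) − rank(cholesterol): -2, -3, -4, 4, 2, 3; Σd² = 58
ρ = 1 − 6Σd² / [n(n²−1)] = 1 − 6×58 / (6×35) = 1 − 348/210 ≈ -0.6571

-0.6571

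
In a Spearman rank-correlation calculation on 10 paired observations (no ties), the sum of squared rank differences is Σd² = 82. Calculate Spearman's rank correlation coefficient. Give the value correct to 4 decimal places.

0.5030

ρ = 1 − 6Σd² / [n(n²−1)] = 1 − 6×82 / (10×99)
  = 1 − 492/990 = 1 − 0.49697 ≈ 0.5030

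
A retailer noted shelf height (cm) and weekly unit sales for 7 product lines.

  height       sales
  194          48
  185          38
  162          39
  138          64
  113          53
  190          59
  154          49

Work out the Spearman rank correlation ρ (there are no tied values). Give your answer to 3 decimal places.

-0.393

Rank height: 7, 5, 4, 2, 1, 6, 3
Rank sales: 3, 1, 2, 7, 5, 6, 4
d = rank(height) − rank(sales): 4, 4, 2, -5, -4, 0, -1; Σd² = 78
ρ = 1 − 6Σd² / [n(n²−1)] = 1 − 6×78 / (7×48) = 1 − 468/336 ≈ -0.393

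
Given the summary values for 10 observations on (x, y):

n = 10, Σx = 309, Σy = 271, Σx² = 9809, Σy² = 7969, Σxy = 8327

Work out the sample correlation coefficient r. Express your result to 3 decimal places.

-0.116

r = (nΣxy − ΣxΣy) / √[(nΣx² − (Σx)²)(nΣy² − (Σy)²)]
Numerator: 10×8327 − 309×271 = -469
Denominator: √[(98090 − 95481)(79690 − 73441)] = √[2609 × 6249] = 4037.7767
r = -469 / 4037.7767 ≈ -0.116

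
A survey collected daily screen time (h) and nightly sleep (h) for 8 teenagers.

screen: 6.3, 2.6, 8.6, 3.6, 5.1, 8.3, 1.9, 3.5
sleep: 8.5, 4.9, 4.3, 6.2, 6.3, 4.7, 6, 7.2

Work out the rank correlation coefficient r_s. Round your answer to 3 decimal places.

Rank screen: 6, 2, 8, 4, 5, 7, 1, 3
Rank sleep: 8, 3, 1, 5, 6, 2, 4, 7
d = rank(screen) − rank(sleep): -2, -1, 7, -1, -1, 5, -3, -4; Σd² = 106
ρ = 1 − 6Σd² / [n(n²−1)] = 1 − 6×106 / (8×63) = 1 − 636/504 ≈ -0.262

-0.262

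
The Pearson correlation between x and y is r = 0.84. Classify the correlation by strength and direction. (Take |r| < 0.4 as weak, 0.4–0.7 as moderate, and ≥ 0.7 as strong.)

r = 0.84 > 0 so the relationship is positive.
|r| = 0.84, which falls in the strong range.

strong positive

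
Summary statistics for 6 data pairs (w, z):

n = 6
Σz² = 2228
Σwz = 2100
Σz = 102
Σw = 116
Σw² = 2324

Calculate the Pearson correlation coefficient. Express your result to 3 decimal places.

0.639

r = (nΣwz − ΣwΣz) / √[(nΣw² − (Σw)²)(nΣz² − (Σz)²)]
Numerator: 6×2100 − 116×102 = 768
Denominator: √[(13944 − 13456)(13368 − 10404)] = √[488 × 2964] = 1202.6770
r = 768 / 1202.6770 ≈ 0.639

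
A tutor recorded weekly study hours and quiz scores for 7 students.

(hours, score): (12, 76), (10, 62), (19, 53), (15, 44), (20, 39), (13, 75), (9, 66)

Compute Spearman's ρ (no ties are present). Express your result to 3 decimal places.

-0.679

Rank hours: 3, 2, 6, 5, 7, 4, 1
Rank score: 7, 4, 3, 2, 1, 6, 5
d = rank(hours) − rank(score): -4, -2, 3, 3, 6, -2, -4; Σd² = 94
ρ = 1 − 6Σd² / [n(n²−1)] = 1 − 6×94 / (7×48) = 1 − 564/336 ≈ -0.679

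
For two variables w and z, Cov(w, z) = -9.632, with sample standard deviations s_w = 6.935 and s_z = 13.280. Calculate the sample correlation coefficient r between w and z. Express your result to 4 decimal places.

r = Cov(w,z) / (s_w · s_z) = -9.632 / (6.935 × 13.280)
  = -9.632 / 92.0968 ≈ -0.1046

-0.1046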